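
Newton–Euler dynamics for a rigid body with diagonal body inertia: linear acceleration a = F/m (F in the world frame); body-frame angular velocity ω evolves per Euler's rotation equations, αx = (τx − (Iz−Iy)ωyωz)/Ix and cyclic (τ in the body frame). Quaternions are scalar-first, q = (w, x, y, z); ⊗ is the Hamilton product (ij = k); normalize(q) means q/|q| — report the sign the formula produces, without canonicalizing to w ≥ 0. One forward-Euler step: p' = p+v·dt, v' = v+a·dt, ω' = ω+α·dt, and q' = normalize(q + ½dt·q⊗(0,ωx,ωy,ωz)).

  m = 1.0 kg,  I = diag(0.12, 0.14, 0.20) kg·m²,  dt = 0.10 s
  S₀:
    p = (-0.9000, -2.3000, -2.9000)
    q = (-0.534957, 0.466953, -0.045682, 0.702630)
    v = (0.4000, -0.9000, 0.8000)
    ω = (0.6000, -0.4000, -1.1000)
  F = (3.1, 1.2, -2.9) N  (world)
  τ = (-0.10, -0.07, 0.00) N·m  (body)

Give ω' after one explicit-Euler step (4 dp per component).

ω' = (0.4947, -0.4877, -1.0976)

gyro term ω×Iω = (0.0264, 0.0528, -0.0048)
(τ − ω×Iω)/I = (-1.0533, -0.8771, 0.0240)
new body rate ω' = (0.4947, -0.4877, -1.0976)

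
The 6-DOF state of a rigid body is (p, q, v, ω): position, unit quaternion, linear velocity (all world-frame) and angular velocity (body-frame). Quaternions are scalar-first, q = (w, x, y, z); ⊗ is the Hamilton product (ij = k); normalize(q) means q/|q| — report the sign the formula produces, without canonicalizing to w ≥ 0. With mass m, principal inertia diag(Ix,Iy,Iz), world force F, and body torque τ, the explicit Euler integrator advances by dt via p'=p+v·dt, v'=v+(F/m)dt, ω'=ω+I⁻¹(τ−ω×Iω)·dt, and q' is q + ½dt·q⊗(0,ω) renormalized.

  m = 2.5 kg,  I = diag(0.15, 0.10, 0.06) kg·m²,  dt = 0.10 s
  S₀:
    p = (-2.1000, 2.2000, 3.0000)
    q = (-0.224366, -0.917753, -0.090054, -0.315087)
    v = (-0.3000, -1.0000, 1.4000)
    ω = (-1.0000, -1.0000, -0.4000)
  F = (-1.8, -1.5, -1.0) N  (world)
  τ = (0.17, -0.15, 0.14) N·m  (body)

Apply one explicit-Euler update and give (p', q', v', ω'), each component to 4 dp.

ω×(Iω) gyroscopic = (-0.0160, 0.0360, -0.0500)
α = I⁻¹(τ − ω×Iω) = (1.2400, -1.8600, 3.1667)
ω' = ω + α·dt = (-0.8760, -1.1860, -0.0833)
Hamilton product q⊗(0,ω) = (-1.1338418, -0.0546994, 0.1723518, 0.9174454)
q' = normalize(q + ½dt·q⊗(0,ω)) = (-0.2803, -0.9180, -0.0812, -0.2685)
p + v·dt = (-2.1300, 2.1000, 3.1400)
v' = v + a·dt = (-0.3720, -1.0600, 1.3600)

p' = (-2.1300, 2.1000, 3.1400)
q' = (-0.2803, -0.9180, -0.0812, -0.2685)
v' = (-0.3720, -1.0600, 1.3600)
ω' = (-0.8760, -1.1860, -0.0833)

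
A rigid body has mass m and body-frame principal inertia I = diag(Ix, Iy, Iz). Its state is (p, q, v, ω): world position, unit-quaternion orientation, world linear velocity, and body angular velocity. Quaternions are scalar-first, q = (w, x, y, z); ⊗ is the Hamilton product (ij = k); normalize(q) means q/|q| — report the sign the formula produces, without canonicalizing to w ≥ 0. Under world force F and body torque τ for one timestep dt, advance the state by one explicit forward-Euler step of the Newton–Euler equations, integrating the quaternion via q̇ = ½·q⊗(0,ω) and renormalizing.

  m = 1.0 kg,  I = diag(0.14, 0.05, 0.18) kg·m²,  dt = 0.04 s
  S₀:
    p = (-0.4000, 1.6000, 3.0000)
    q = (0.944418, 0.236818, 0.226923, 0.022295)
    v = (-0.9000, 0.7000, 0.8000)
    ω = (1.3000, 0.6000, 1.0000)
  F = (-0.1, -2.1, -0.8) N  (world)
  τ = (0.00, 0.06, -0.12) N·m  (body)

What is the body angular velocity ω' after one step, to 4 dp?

ω' = (1.2777, 0.6896, 0.9889)

ω×(Iω) gyroscopic = (0.0780, -0.0520, -0.0702)
(τ − ω×Iω)/I = (-0.5571, 2.2400, -0.2767)
ω' = ω + α·dt = (1.2777, 0.6896, 0.9889)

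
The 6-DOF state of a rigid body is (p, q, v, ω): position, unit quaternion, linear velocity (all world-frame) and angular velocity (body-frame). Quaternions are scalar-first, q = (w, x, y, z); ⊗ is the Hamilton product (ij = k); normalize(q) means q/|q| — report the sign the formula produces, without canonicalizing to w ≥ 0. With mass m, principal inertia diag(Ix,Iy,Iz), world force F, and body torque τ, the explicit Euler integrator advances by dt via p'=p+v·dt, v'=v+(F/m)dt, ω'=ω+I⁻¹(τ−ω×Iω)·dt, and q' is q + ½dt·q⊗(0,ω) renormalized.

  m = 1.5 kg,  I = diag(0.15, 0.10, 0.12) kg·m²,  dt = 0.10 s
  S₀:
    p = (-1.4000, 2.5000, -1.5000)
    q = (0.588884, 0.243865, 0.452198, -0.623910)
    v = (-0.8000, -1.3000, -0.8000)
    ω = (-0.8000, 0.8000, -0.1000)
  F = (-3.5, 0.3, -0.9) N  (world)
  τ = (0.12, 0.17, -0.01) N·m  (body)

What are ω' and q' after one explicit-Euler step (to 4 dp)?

ω' = (-0.7189, 0.9676, -0.1350)
q' = (0.5765, 0.2426, 0.5011, -0.5980)

α = I⁻¹(τ − ω×Iω) = (0.8107, 1.6760, -0.3500)
ω' = ω + α·dt = (-0.7189, 0.9676, -0.1350)
2q̇ = q⊗(0,ω) = (-0.2290574, -0.0171990, 0.9946217, 0.4979620)
updated quaternion q' = (0.5765, 0.2426, 0.5011, -0.5980)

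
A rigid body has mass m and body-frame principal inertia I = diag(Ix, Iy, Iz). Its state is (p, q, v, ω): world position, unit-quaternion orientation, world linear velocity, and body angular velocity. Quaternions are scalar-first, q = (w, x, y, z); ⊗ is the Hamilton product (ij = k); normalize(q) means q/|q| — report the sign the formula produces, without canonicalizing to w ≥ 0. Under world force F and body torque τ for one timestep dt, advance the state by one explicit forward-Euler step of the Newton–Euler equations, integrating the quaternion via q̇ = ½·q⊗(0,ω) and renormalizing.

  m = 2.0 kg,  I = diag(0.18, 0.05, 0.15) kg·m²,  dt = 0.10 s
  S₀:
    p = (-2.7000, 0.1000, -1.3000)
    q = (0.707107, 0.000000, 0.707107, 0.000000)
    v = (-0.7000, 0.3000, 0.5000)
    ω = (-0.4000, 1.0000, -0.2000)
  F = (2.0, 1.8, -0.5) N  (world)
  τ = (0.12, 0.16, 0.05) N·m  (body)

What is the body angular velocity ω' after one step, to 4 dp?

gyro term ω×Iω = (-0.0200, 0.0024, 0.0520)
angular accel α = (0.7778, 3.1520, -0.0133)
ω' = ω + α·dt = (-0.3222, 1.3152, -0.2013)

ω' = (-0.3222, 1.3152, -0.2013)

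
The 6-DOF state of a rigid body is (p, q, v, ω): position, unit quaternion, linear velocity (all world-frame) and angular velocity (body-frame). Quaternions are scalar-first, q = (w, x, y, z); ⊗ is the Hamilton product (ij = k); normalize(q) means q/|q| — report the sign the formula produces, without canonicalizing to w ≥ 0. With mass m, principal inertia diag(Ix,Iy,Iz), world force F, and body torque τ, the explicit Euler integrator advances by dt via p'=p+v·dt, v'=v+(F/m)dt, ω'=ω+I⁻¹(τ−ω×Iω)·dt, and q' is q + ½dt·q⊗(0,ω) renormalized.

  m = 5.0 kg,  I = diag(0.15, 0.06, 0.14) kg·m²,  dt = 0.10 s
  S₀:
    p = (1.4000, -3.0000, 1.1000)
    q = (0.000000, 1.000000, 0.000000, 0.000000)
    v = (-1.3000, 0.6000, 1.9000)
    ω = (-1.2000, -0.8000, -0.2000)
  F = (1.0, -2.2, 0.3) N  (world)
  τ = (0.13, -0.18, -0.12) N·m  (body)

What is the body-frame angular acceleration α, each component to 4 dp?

α = (0.7813, -3.0400, -0.2400)

gyro term ω×Iω = (0.0128, 0.0024, -0.0864)
(τ − ω×Iω)/I = (0.7813, -3.0400, -0.2400)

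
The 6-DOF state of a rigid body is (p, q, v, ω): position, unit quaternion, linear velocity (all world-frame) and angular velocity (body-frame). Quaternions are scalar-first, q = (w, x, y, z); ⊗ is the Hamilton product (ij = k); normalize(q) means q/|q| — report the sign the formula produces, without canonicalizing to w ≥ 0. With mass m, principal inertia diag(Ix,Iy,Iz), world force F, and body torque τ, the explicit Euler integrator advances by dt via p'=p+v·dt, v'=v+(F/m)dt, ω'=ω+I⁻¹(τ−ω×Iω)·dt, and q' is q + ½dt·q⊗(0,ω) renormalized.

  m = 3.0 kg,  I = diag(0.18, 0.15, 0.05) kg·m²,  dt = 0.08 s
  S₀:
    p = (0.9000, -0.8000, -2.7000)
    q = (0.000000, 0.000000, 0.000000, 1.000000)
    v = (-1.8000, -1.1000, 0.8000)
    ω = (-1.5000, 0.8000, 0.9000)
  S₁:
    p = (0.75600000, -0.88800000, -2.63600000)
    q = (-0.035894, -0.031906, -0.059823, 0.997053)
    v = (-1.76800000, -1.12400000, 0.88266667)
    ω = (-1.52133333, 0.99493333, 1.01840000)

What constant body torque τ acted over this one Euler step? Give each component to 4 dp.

τ = (-0.1200, 0.1900, 0.1100)

Δω = ω₁−ω₀ = (-0.02133333, 0.19493333, 0.11840000)
gyro term ω₀×Iω₀ = (-0.0720, -0.1755, 0.0360)
τ = I·(Δω/dt) + ω₀×(Iω₀) = (-0.1200, 0.1900, 0.1100)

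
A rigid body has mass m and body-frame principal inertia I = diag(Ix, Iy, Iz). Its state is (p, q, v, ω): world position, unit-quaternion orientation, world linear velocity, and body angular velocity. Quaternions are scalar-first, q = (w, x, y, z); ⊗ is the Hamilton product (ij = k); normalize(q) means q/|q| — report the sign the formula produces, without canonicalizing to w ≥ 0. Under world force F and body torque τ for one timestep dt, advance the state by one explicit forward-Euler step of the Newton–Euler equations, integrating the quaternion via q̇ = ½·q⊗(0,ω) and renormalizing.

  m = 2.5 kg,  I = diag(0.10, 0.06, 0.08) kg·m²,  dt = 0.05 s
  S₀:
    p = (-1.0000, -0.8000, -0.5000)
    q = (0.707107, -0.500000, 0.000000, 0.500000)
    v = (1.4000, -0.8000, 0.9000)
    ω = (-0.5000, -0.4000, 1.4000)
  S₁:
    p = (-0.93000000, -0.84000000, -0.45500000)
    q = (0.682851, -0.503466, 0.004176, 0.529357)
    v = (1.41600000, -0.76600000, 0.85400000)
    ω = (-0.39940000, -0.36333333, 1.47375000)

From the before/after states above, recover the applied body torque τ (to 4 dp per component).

τ = (0.1900, 0.0300, 0.1100)

rate change Δω = (0.10060000, 0.03666667, 0.07375000)
applied torque τ = (0.1900, 0.0300, 0.1100)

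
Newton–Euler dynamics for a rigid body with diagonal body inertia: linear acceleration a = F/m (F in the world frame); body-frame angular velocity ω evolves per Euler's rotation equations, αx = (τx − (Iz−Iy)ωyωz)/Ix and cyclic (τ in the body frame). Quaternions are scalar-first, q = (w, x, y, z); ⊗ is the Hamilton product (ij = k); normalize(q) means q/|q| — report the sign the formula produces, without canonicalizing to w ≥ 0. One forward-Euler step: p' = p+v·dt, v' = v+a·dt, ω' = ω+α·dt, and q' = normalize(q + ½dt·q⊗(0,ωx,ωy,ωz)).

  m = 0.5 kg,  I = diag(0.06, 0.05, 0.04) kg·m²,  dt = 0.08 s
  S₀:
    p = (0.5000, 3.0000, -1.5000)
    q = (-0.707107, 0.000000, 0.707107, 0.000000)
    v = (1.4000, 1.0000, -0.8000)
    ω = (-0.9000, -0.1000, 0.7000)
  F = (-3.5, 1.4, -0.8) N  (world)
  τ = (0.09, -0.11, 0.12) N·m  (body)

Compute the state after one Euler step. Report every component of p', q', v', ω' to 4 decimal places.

(τ − ω×Iω)/I = (1.4883, -1.9480, 3.0225)
new body rate ω' = (-0.7809, -0.2558, 0.9418)
Hamilton product q⊗(0,ω) = (0.0707107, 1.1313712, 0.0707107, 0.1414214)
q + ½dt·q⊗(0,ω), renormalized = (-0.7035, 0.0452, 0.7092, 0.0057)
new position p' = (0.6120, 3.0800, -1.5640)
new velocity v' = (0.8400, 1.2240, -0.9280)

p' = (0.6120, 3.0800, -1.5640)
q' = (-0.7035, 0.0452, 0.7092, 0.0057)
v' = (0.8400, 1.2240, -0.9280)
ω' = (-0.7809, -0.2558, 0.9418)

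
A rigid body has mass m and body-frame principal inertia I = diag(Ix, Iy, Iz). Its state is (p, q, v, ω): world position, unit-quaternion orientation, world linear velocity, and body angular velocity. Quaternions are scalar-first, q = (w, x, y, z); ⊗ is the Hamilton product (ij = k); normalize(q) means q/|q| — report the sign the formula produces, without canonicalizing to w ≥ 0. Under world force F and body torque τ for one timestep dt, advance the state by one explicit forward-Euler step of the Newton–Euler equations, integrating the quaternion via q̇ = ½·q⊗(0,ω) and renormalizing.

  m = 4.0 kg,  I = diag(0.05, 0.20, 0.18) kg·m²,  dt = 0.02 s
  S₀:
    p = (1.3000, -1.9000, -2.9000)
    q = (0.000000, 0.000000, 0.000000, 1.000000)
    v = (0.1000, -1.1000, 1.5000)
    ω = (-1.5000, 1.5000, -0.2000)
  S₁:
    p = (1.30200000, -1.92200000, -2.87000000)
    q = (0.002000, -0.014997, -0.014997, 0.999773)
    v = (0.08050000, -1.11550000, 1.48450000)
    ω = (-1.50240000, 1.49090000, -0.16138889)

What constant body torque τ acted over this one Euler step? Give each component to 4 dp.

Δω = ω₁−ω₀ = (-0.00240000, -0.00910000, 0.03861111)
gyro term ω₀×Iω₀ = (0.0060, -0.0390, -0.3375)
τ = I·(Δω/dt) + ω₀×(Iω₀) = (0.0000, -0.1300, 0.0100)

τ = (0.0000, -0.1300, 0.0100)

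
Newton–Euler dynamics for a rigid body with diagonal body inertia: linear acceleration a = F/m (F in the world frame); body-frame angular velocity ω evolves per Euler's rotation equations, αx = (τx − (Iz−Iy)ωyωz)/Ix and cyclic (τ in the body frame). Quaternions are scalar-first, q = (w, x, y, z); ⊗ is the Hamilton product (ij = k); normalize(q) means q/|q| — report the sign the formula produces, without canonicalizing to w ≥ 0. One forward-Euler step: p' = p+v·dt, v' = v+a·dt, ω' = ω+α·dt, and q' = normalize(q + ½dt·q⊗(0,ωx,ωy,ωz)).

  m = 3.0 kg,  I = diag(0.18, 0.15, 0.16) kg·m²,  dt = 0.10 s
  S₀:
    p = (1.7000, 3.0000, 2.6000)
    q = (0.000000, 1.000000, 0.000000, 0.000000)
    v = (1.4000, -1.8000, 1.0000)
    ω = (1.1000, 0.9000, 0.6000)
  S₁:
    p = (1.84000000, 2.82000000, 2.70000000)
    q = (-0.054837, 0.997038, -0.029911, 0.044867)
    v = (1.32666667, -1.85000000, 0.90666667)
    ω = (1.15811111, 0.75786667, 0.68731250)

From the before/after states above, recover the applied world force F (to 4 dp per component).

v₁ − v₀ = (-0.07333333, -0.05000000, -0.09333333)
applied force F = (-2.2000, -1.5000, -2.8000)

F = (-2.2000, -1.5000, -2.8000)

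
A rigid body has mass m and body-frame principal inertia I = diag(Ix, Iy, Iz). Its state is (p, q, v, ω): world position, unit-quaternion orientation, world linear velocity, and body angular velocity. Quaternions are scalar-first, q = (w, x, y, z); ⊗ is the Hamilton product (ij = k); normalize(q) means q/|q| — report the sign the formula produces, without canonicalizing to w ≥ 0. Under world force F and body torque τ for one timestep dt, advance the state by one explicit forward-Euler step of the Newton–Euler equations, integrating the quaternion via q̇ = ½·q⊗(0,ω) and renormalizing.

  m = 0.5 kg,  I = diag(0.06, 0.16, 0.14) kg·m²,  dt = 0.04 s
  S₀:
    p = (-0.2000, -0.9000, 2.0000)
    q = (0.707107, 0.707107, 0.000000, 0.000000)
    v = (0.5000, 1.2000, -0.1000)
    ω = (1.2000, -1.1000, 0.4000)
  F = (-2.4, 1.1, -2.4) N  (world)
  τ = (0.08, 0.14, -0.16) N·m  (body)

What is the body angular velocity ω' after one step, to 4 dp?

angular accel α = (1.1867, 1.1150, -0.2000)
ω' = ω + α·dt = (1.2475, -1.0554, 0.3920)

ω' = (1.2475, -1.0554, 0.3920)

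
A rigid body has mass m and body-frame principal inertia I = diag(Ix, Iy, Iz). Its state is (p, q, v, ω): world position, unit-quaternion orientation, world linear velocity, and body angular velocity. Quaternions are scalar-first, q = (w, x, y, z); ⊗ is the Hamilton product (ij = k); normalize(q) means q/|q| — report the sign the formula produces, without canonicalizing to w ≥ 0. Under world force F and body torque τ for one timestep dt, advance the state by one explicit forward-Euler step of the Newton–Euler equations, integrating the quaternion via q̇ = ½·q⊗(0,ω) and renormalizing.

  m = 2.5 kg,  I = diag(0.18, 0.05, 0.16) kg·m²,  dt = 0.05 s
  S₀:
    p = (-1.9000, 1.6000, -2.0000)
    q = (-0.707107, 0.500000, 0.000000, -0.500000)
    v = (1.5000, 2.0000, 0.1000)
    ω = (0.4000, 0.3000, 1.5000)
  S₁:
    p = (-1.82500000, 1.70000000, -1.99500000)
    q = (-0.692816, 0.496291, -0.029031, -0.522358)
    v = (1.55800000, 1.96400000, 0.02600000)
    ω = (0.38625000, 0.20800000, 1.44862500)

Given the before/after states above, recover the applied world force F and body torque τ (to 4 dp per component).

F = (2.9000, -1.8000, -3.7000)
τ = (0.0000, -0.0800, -0.1800)

v₁ − v₀ = (0.05800000, -0.03600000, -0.07400000)
F = m·Δv/dt = (2.9000, -1.8000, -3.7000)
rate change Δω = (-0.01375000, -0.09200000, -0.05137500)
I·α + gyro = (0.0000, -0.0800, -0.1800)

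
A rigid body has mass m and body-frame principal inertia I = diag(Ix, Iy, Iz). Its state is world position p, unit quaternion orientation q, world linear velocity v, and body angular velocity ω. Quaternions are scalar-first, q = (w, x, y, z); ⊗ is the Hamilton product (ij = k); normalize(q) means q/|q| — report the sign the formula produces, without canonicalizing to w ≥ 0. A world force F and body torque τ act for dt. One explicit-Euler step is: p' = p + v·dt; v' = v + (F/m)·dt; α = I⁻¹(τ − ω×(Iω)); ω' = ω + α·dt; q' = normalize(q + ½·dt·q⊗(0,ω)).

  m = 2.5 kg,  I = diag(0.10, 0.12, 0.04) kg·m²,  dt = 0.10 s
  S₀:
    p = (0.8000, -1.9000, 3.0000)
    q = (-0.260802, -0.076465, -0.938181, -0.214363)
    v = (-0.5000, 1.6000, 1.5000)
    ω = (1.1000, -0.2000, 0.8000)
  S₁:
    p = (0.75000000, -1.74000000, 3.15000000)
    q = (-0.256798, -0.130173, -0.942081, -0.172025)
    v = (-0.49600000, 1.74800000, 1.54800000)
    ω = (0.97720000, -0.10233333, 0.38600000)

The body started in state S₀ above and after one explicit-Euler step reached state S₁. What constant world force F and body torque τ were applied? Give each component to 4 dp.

F = (0.1000, 3.7000, 1.2000)
τ = (-0.1100, 0.1700, -0.1700)

rate change Δω = (-0.12280000, 0.09766667, -0.41400000)
precession coupling = (0.0128, 0.0528, -0.0044)
I·α + gyro = (-0.1100, 0.1700, -0.1700)
Δv = v₁−v₀ = (0.00400000, 0.14800000, 0.04800000)
m·(v₁−v₀)/dt = (0.1000, 3.7000, 1.2000)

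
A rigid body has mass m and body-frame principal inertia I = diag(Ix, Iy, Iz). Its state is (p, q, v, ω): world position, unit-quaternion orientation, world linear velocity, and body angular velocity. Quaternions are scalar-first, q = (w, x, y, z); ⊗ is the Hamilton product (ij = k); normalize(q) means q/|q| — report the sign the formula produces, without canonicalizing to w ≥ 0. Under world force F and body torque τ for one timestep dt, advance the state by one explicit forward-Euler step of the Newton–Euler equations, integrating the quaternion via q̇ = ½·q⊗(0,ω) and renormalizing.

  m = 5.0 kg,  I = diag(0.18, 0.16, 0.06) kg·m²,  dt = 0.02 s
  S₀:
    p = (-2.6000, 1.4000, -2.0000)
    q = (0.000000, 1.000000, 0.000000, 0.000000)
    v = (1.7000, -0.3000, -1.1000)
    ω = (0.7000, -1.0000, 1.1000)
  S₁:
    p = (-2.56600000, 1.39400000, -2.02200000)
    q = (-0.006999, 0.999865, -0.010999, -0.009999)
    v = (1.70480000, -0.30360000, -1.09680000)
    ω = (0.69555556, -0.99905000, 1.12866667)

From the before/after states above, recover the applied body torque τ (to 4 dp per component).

τ = (0.0700, 0.1000, 0.1000)

rate change Δω = (-0.00444444, 0.00095000, 0.02866667)
precession coupling = (0.1100, 0.0924, 0.0140)
applied torque τ = (0.0700, 0.1000, 0.1000)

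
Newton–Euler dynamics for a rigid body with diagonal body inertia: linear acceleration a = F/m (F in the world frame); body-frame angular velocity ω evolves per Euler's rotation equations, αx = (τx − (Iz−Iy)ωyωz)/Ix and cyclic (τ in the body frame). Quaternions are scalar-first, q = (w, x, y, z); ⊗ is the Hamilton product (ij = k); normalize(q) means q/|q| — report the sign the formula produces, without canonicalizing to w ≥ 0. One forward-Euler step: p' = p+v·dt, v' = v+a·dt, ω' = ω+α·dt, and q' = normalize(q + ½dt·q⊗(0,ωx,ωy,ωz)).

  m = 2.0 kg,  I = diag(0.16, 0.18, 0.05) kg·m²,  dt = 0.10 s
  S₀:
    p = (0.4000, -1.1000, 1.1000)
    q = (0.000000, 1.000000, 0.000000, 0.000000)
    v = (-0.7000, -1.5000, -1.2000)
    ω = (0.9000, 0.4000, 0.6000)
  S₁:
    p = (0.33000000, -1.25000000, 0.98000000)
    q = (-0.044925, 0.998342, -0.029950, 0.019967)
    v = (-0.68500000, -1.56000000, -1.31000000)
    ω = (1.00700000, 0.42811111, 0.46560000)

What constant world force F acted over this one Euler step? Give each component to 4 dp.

v₁ − v₀ = (0.01500000, -0.06000000, -0.11000000)
applied force F = (0.3000, -1.2000, -2.2000)

F = (0.3000, -1.2000, -2.2000)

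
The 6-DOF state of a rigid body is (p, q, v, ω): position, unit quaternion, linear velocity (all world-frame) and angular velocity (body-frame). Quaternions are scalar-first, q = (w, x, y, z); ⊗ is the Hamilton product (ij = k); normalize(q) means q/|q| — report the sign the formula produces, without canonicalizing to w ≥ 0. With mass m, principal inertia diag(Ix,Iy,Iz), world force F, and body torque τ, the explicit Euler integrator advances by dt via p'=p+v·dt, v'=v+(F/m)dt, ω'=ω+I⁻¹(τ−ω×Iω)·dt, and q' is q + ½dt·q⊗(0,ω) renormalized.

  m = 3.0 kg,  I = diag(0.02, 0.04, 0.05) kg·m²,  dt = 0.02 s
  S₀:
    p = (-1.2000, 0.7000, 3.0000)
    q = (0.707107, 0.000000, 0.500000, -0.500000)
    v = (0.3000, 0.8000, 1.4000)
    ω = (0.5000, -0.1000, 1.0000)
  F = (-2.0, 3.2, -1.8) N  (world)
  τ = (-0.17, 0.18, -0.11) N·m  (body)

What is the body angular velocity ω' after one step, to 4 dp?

α = I⁻¹(τ − ω×Iω) = (-8.4500, 4.8750, -2.1800)
new body rate ω' = (0.3310, -0.0025, 0.9564)

ω' = (0.3310, -0.0025, 0.9564)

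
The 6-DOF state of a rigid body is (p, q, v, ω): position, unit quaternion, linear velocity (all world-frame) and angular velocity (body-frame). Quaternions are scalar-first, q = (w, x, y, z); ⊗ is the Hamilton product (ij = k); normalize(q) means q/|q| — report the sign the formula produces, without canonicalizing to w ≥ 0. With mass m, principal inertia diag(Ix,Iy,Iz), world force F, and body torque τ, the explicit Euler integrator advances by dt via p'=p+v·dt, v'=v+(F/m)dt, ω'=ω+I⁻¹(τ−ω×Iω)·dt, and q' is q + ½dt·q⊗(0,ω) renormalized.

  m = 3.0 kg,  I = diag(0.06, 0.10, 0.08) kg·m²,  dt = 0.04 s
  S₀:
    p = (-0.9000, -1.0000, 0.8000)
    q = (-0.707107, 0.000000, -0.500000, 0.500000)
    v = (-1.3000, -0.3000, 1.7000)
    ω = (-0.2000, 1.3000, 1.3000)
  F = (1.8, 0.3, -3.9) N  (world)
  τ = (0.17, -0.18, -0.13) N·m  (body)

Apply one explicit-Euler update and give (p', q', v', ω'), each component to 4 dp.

linear accel F/m = (0.6000, 0.1000, -1.3000)
new position p' = (-0.9520, -1.0120, 0.8680)
new velocity v' = (-1.2760, -0.2960, 1.6480)
gyro term ω×Iω = (-0.0338, 0.0052, -0.0104)
(τ − ω×Iω)/I = (3.3967, -1.8520, -1.4950)
ω' = ω + α·dt = (-0.0641, 1.2259, 1.2402)
Hamilton product q⊗(0,ω) = (0.0000000, -1.1585786, -1.0192391, -1.0192391)
q + ½dt·q⊗(0,ω), renormalized = (-0.7066, -0.0232, -0.5200, 0.4793)

p' = (-0.9520, -1.0120, 0.8680)
q' = (-0.7066, -0.0232, -0.5200, 0.4793)
v' = (-1.2760, -0.2960, 1.6480)
ω' = (-0.0641, 1.2259, 1.2402)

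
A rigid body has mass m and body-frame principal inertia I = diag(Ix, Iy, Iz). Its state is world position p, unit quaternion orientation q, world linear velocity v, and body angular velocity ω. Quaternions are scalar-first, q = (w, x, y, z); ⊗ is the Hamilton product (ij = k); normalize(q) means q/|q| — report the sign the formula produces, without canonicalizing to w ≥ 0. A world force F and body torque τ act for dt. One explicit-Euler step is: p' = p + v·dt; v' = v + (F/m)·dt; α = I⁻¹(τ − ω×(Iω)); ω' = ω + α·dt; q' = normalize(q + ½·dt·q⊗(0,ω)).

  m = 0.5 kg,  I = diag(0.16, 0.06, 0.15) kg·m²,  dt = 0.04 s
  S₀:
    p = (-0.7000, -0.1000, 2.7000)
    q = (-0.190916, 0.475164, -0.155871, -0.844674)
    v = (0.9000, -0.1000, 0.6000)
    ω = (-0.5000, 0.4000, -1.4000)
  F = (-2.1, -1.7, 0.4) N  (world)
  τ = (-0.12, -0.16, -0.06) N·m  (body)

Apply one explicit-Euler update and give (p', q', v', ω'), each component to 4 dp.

angular accel α = (-0.4350, -2.7833, -0.5333)
ω + α·dt = (-0.5174, 0.2887, -1.4213)
2q̇ = q⊗(0,ω) = (-0.8826132, 0.6515470, 1.0112002, 0.3794125)
q' = normalize(q + ½dt·q⊗(0,ω)) = (-0.2085, 0.4880, -0.1356, -0.8367)
linear accel F/m = (-4.2000, -3.4000, 0.8000)
new position p' = (-0.6640, -0.1040, 2.7240)
v' = v + a·dt = (0.7320, -0.2360, 0.6320)

p' = (-0.6640, -0.1040, 2.7240)
q' = (-0.2085, 0.4880, -0.1356, -0.8367)
v' = (0.7320, -0.2360, 0.6320)
ω' = (-0.5174, 0.2887, -1.4213)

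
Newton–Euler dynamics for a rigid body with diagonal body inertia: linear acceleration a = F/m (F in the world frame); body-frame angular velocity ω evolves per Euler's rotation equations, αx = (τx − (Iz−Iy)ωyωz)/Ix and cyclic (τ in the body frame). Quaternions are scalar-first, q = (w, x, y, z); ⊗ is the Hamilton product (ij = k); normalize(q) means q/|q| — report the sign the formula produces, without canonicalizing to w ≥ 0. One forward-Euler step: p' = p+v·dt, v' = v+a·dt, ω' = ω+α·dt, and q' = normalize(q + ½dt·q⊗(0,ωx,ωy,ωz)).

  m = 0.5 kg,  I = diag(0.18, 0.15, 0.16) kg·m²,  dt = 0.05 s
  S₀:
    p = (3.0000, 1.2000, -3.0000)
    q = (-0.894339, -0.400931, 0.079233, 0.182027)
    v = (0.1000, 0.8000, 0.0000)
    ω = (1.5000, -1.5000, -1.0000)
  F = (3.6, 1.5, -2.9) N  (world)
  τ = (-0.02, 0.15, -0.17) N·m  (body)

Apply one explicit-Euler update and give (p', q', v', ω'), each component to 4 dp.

ω×(Iω) gyroscopic = (0.0150, -0.0300, 0.0675)
(τ − ω×Iω)/I = (-0.1944, 1.2000, -1.4844)
ω + α·dt = (1.4903, -1.4400, -1.0742)
Hamilton product q⊗(0,ω) = (0.9022730, -1.1477010, 1.2136180, 1.3768860)
updated quaternion q' = (-0.8703, -0.4289, 0.1094, 0.2161)
new position p' = (3.0050, 1.2400, -3.0000)
v + (F/m)dt = (0.4600, 0.9500, -0.2900)

p' = (3.0050, 1.2400, -3.0000)
q' = (-0.8703, -0.4289, 0.1094, 0.2161)
v' = (0.4600, 0.9500, -0.2900)
ω' = (1.4903, -1.4400, -1.0742)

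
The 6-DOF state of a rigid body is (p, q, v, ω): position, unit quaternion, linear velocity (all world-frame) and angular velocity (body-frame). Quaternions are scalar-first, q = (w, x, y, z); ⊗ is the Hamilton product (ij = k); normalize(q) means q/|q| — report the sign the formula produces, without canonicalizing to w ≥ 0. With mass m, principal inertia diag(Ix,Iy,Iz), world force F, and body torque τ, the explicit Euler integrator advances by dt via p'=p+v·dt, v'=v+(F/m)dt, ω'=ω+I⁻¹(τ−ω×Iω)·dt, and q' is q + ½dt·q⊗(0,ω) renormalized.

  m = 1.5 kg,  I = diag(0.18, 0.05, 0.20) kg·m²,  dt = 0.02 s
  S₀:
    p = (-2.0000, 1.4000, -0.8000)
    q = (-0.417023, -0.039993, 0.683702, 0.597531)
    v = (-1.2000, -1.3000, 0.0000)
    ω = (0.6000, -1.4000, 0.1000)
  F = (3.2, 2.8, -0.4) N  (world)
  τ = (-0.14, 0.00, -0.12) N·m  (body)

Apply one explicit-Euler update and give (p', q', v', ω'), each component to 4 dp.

p' = (-2.0240, 1.3740, -0.8000)
q' = (-0.4078, -0.0334, 0.6931, 0.5935)
v' = (-1.1573, -1.2627, -0.0053)
ω' = (0.5868, -1.3995, 0.0771)

α = I⁻¹(τ − ω×Iω) = (-0.6611, 0.0240, -1.1460)
new body rate ω' = (0.5868, -1.3995, 0.0771)
2q̇ = q⊗(0,ω) = (0.9214255, 0.6546998, 0.9463501, -0.3959333)
updated quaternion q' = (-0.4078, -0.0334, 0.6931, 0.5935)
a = F/m = (2.1333, 1.8667, -0.2667)
p' = p + v·dt = (-2.0240, 1.3740, -0.8000)
v + (F/m)dt = (-1.1573, -1.2627, -0.0053)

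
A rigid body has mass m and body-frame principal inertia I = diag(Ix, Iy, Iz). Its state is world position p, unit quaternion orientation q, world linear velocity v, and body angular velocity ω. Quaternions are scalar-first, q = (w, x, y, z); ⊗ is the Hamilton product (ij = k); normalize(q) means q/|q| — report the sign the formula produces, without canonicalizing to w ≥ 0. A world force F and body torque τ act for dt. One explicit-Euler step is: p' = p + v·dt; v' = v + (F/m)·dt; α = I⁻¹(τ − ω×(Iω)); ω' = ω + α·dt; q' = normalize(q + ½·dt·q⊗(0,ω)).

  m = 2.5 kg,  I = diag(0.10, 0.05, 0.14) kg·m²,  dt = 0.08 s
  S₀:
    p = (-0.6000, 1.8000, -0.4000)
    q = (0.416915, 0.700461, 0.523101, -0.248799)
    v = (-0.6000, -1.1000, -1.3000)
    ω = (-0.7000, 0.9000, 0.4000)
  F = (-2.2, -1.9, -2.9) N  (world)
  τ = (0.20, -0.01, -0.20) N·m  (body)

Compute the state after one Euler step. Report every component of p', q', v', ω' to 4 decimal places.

p' = (-0.6480, 1.7120, -0.5040)
q' = (0.4212, 0.7053, 0.5332, -0.2020)
v' = (-0.6704, -1.1608, -1.3928)
ω' = (-0.5659, 0.8661, 0.2677)

precession coupling ω×(Iω) = (0.0324, 0.0112, 0.0315)
angular accel α = (1.6760, -0.4240, -1.6536)
ω' = ω + α·dt = (-0.5659, 0.8661, 0.2677)
2q̇ = q⊗(0,ω) = (0.1190514, 0.1413190, 0.2691984, 1.1633516)
q + ½dt·q⊗(0,ω), renormalized = (0.4212, 0.7053, 0.5332, -0.2020)
linear accel F/m = (-0.8800, -0.7600, -1.1600)
p' = p + v·dt = (-0.6480, 1.7120, -0.5040)
v + (F/m)dt = (-0.6704, -1.1608, -1.3928)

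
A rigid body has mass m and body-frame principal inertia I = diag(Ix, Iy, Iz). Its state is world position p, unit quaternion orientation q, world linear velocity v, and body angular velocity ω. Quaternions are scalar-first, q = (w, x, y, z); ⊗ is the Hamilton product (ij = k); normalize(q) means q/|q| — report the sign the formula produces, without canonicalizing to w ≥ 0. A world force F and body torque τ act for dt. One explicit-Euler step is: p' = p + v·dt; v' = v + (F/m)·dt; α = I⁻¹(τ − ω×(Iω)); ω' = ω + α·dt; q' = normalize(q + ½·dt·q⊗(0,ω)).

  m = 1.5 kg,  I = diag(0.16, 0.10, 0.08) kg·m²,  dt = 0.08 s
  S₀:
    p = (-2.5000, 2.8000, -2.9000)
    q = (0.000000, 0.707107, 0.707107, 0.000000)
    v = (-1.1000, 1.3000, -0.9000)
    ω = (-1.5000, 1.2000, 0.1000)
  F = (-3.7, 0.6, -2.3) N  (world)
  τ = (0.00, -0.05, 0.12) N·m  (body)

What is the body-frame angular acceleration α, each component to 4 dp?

ω×(Iω) gyroscopic = (-0.0024, -0.0120, 0.1080)
(τ − ω×Iω)/I = (0.0150, -0.3800, 0.1500)

α = (0.0150, -0.3800, 0.1500)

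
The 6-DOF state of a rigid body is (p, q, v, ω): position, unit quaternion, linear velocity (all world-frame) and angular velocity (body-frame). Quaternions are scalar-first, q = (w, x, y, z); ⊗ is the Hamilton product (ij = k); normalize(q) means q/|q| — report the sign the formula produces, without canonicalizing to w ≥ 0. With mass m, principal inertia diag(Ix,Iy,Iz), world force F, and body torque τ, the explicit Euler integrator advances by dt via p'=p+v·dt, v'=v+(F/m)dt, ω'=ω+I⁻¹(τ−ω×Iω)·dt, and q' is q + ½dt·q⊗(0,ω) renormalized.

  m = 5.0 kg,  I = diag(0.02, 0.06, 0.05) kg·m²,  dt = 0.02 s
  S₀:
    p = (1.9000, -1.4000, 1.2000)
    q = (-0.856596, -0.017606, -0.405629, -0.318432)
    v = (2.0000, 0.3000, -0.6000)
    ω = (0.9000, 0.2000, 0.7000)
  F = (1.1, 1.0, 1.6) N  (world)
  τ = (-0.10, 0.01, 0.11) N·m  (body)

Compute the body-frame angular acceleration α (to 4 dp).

α = (-4.9300, 0.4817, 2.0560)

gyro term ω×Iω = (-0.0014, -0.0189, 0.0072)
(τ − ω×Iω)/I = (-4.9300, 0.4817, 2.0560)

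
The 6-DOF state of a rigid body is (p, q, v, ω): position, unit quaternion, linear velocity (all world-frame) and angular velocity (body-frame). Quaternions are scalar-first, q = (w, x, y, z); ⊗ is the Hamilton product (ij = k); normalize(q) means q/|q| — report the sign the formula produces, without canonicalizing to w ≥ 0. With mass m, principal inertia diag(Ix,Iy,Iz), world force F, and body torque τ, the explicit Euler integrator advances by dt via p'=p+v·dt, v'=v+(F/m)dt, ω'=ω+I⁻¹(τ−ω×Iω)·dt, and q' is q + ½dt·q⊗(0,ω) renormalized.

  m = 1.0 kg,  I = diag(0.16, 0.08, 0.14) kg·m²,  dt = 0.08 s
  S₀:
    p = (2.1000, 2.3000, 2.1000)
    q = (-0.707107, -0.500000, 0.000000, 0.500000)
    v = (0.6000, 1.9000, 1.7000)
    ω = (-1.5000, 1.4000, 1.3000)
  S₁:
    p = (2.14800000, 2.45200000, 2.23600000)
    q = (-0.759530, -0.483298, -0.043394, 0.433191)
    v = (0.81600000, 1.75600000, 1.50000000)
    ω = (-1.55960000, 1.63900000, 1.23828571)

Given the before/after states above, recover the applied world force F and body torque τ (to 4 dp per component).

rate change Δω = (-0.05960000, 0.23900000, -0.06171429)
τ = I·(Δω/dt) + ω₀×(Iω₀) = (-0.0100, 0.2000, 0.0600)
velocity change Δv = (0.21600000, -0.14400000, -0.20000000)
applied force F = (2.7000, -1.8000, -2.5000)

F = (2.7000, -1.8000, -2.5000)
τ = (-0.0100, 0.2000, 0.0600)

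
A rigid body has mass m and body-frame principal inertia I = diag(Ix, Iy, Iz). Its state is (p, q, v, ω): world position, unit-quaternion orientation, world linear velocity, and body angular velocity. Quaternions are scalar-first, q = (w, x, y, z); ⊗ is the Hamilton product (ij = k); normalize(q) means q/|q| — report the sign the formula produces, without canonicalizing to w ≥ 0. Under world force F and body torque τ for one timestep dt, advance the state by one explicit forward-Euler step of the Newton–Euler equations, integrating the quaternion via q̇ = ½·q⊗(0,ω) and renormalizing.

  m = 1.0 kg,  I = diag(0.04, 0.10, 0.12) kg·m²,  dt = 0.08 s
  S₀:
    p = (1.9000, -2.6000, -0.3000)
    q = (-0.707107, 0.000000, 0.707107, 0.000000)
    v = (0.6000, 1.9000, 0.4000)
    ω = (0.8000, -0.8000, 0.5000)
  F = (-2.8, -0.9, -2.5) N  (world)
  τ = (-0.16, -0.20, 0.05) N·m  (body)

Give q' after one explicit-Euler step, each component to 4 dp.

q' = (-0.6836, -0.0085, 0.7288, -0.0367)

Hamilton product q⊗(0,ω) = (0.5656856, -0.2121321, 0.5656856, -0.9192391)
q + ½dt·q⊗(0,ω), renormalized = (-0.6836, -0.0085, 0.7288, -0.0367)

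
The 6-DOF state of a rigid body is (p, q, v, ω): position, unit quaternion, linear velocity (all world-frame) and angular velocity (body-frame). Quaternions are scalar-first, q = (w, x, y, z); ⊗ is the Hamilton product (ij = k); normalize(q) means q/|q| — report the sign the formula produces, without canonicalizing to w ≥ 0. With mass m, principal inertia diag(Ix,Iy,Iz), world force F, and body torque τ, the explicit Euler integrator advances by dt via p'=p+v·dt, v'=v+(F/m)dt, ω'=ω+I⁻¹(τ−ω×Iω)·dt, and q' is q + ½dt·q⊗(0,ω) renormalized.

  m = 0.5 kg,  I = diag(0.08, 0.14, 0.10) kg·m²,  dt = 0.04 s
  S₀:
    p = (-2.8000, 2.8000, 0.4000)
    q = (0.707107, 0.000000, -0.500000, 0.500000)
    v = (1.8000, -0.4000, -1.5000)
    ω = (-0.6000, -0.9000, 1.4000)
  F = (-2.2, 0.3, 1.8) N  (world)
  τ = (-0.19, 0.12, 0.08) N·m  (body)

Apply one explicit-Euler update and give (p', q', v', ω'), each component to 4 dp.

p' = (-2.7280, 2.7840, 0.3400)
q' = (0.6837, -0.0135, -0.5184, 0.5135)
v' = (1.6240, -0.3760, -1.3560)
ω' = (-0.7202, -0.8705, 1.4190)

ω×(Iω) gyroscopic = (0.0504, 0.0168, 0.0324)
angular accel α = (-3.0050, 0.7371, 0.4760)
ω' = ω + α·dt = (-0.7202, -0.8705, 1.4190)
2q̇ = q⊗(0,ω) = (-1.1500000, -0.6742642, -0.9363963, 0.6899498)
q' = normalize(q + ½dt·q⊗(0,ω)) = (0.6837, -0.0135, -0.5184, 0.5135)
a = (-4.4000, 0.6000, 3.6000)
p' = p + v·dt = (-2.7280, 2.7840, 0.3400)
v + (F/m)dt = (1.6240, -0.3760, -1.3560)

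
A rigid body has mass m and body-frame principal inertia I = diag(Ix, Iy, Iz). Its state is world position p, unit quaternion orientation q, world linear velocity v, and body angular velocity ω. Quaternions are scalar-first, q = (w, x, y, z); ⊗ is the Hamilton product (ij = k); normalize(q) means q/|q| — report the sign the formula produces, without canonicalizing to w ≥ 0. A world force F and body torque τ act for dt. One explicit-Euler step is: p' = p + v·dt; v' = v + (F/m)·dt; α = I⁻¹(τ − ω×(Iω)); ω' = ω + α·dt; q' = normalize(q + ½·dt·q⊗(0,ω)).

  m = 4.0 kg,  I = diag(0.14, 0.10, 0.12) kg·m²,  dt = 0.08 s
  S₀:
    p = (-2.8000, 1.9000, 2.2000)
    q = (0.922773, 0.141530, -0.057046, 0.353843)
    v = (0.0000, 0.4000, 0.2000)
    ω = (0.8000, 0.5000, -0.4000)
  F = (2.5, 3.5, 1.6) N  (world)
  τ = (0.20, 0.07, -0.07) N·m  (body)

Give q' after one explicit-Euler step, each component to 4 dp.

q' = (0.9243, 0.1648, -0.0250, 0.3434)

2q̇ = q⊗(0,ω) = (0.0568362, 0.5841153, 0.8010729, -0.2527074)
updated quaternion q' = (0.9243, 0.1648, -0.0250, 0.3434)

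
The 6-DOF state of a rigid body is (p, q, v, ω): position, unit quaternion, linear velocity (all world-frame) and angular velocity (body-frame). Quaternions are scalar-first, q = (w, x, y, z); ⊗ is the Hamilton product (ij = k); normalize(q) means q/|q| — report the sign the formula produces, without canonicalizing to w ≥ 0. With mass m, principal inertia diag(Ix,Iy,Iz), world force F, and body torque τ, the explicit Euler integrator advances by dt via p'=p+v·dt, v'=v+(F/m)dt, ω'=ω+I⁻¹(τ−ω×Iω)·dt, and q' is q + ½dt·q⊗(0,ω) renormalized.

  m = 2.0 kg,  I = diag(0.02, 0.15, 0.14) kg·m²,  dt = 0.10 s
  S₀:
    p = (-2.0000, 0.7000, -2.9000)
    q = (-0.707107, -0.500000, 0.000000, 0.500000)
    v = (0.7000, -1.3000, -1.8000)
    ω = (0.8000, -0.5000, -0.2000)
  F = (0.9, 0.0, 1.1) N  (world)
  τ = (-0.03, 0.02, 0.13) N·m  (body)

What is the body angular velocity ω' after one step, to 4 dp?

ω' = (0.6550, -0.4995, -0.0700)

angular accel α = (-1.4500, 0.0053, 1.3000)
ω + α·dt = (0.6550, -0.4995, -0.0700)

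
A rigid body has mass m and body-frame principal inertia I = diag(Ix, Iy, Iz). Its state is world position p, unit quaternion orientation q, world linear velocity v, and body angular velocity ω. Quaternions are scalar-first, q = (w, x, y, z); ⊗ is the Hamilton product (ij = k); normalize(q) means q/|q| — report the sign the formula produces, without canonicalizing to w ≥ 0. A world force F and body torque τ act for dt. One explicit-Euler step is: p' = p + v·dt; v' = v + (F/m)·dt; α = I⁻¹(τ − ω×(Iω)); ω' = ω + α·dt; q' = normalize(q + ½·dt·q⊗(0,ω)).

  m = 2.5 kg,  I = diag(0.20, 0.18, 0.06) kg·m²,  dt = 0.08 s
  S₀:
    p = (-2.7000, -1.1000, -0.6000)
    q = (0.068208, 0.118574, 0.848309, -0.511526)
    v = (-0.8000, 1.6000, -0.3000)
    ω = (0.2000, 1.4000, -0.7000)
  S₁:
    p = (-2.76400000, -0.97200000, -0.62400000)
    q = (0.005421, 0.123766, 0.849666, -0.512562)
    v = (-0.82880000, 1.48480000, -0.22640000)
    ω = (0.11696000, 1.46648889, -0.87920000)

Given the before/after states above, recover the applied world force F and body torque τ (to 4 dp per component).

Δω = ω₁−ω₀ = (-0.08304000, 0.06648889, -0.17920000)
precession coupling = (0.1176, -0.0196, -0.0056)
τ = I·(Δω/dt) + ω₀×(Iω₀) = (-0.0900, 0.1300, -0.1400)
Δv = v₁−v₀ = (-0.02880000, -0.11520000, 0.07360000)
applied force F = (-0.9000, -3.6000, 2.3000)

F = (-0.9000, -3.6000, 2.3000)
τ = (-0.0900, 0.1300, -0.1400)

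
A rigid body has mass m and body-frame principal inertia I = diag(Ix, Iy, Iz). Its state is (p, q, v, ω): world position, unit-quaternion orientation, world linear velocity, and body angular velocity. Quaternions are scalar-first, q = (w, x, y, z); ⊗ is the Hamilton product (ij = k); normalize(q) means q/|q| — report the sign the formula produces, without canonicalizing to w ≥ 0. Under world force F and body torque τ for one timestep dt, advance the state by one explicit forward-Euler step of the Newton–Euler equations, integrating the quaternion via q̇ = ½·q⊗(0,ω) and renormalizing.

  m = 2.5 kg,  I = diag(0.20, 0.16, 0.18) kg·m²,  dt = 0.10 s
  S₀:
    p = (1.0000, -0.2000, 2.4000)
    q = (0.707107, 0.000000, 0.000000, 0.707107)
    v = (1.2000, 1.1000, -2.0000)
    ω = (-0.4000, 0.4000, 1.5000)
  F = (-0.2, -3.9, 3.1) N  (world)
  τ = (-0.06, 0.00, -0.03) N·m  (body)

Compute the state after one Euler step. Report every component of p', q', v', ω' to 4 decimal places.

(τ − ω×Iω)/I = (-0.3600, 0.0750, -0.2022)
ω + α·dt = (-0.4360, 0.4075, 1.4798)
Hamilton product q⊗(0,ω) = (-1.0606605, -0.5656856, 0.0000000, 1.0606605)
q + ½dt·q⊗(0,ω), renormalized = (0.6520, -0.0282, 0.0000, 0.7577)
linear accel F/m = (-0.0800, -1.5600, 1.2400)
p' = p + v·dt = (1.1200, -0.0900, 2.2000)
new velocity v' = (1.1920, 0.9440, -1.8760)

p' = (1.1200, -0.0900, 2.2000)
q' = (0.6520, -0.0282, 0.0000, 0.7577)
v' = (1.1920, 0.9440, -1.8760)
ω' = (-0.4360, 0.4075, 1.4798)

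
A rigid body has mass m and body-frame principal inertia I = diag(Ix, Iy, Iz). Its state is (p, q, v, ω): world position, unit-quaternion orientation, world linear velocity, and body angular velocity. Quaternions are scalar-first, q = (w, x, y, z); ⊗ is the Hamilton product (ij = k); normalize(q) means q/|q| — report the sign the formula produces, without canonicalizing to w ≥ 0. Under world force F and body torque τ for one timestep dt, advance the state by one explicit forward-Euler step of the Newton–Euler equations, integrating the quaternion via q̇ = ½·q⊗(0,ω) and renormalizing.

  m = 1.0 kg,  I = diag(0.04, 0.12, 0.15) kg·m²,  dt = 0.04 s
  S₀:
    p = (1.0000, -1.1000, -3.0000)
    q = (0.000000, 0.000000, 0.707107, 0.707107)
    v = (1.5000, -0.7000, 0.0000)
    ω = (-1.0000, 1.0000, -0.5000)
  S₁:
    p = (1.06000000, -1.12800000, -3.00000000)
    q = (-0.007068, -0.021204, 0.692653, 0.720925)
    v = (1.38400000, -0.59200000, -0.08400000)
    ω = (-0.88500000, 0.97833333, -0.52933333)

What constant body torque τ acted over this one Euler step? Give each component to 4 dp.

τ = (0.1000, -0.1200, -0.1900)

Δω = ω₁−ω₀ = (0.11500000, -0.02166667, -0.02933333)
I·α + gyro = (0.1000, -0.1200, -0.1900)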